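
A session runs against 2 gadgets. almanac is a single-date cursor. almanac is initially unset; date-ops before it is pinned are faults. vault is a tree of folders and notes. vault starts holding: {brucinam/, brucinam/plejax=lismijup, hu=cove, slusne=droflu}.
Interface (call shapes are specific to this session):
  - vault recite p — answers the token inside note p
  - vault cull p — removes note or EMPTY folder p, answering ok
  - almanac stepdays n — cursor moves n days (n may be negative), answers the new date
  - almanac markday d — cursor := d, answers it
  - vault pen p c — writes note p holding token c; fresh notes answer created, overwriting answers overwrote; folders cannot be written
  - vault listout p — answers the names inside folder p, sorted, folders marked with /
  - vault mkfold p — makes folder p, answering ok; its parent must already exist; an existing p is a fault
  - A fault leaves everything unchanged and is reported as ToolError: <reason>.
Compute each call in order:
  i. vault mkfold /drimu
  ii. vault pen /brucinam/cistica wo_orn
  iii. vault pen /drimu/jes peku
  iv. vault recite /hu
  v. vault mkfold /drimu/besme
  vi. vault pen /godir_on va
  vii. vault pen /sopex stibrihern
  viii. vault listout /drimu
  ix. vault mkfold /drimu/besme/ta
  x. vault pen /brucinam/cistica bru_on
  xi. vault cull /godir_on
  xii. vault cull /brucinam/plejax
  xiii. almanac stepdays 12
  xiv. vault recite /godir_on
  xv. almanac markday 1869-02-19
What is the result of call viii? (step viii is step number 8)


Answer: [besme/, jes]

Derivation:
Then vault mkfold using /drimu, and see ok.
I try vault pen using /brucinam/cistica, wo_orn: created.
I invoke vault pen using /drimu/jes, peku, which returns created.
I invoke vault recite using /hu, — result: cove.
Using vault mkfold using /drimu/besme, and observe ok.
Then vault pen using /godir_on, va, → created.
Using vault pen using /sopex, stibrihern, and observe created.
I call vault listout using /drimu, and observe [besme/, jes].
Invoking vault mkfold using /drimu/besme/ta, giving ok.
I call vault pen using /brucinam/cistica, bru_on: overwrote.
Next I call vault cull using /godir_on, yielding ok.
Next I call vault cull using /brucinam/plejax, → ok.
Next I call almanac stepdays using 12, and see ToolError: no date set.
Calling vault recite using /godir_on, — result: ToolError: not found.
Calling almanac markday using 1869-02-19, → 1869-02-19.


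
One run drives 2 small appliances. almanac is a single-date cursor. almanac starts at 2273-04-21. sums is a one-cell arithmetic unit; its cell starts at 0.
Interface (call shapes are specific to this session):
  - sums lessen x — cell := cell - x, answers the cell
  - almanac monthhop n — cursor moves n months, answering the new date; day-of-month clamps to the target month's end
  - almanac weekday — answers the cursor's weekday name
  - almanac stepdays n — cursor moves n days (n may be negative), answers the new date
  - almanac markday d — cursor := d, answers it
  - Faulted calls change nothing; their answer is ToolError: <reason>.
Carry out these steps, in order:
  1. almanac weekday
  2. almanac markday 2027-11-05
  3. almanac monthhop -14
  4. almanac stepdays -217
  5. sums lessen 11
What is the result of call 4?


Answer: 2026-01-31

Derivation:
! almanac weekday() == Monday
! almanac markday(d: 2027-11-05) == 2027-11-05
! almanac monthhop(n: -14) == 2026-09-05
! almanac stepdays(n: -217) == 2026-01-31
! sums lessen(x: 11) == -11


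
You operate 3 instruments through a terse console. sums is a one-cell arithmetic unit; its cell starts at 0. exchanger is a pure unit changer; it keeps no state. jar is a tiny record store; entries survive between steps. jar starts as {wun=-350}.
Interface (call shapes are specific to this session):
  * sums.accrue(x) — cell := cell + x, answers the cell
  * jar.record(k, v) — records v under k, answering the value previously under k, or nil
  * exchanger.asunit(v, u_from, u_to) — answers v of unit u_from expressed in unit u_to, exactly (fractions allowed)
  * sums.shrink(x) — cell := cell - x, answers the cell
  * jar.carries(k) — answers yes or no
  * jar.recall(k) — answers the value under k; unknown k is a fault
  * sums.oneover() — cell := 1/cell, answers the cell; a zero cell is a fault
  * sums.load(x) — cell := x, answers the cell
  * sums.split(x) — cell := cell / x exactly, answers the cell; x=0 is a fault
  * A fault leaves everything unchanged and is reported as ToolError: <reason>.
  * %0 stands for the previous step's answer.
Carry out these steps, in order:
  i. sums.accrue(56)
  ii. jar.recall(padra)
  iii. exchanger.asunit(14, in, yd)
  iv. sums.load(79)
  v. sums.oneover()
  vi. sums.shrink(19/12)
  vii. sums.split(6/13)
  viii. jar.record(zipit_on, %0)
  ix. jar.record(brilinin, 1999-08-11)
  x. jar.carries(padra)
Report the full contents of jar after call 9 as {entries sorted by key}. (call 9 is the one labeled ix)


Answer: {brilinin=1999-08-11, wun=-350, zipit_on=-19357/5688}

Derivation:
→ accrue(x=56)
← 56
→ recall(k=padra)
← ToolError: no such key padra
→ asunit(v=14, u_from=in, u_to=yd)
← 7/18
→ load(x=79)
← 79
→ oneover()
← 1/79
→ shrink(x=19/12)
← -1489/948
→ split(x=6/13)
← -19357/5688
→ record(k=zipit_on, v=%0)
← nil
→ record(k=brilinin, v=1999-08-11)
← nil
→ carries(k=padra)
← no


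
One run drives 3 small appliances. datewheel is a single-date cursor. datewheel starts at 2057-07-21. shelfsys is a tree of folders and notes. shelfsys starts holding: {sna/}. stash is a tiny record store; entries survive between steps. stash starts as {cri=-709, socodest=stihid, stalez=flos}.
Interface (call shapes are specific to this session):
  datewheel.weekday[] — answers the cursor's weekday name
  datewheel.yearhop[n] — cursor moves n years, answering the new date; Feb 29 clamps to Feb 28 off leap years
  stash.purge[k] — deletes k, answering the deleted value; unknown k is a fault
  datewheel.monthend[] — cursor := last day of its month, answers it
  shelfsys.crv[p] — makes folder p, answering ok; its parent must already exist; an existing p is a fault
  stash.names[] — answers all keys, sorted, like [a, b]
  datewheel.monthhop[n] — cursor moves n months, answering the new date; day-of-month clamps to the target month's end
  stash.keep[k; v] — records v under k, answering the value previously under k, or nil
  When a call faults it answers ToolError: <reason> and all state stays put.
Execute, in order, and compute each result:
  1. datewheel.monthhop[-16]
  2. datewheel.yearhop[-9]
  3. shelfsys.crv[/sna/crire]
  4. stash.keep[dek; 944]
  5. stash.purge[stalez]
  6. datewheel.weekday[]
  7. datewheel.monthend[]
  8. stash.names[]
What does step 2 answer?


Answer: 2047-03-21

Derivation:
% monthhop(n=-16) == 2056-03-21
% yearhop(n=-9) == 2047-03-21
% crv(p=/sna/crire) == ok
% keep(k=dek, v=944) == nil
% purge(k=stalez) == flos
% weekday() == Thursday
% monthend() == 2047-03-31
% names() == [cri, dek, socodest]


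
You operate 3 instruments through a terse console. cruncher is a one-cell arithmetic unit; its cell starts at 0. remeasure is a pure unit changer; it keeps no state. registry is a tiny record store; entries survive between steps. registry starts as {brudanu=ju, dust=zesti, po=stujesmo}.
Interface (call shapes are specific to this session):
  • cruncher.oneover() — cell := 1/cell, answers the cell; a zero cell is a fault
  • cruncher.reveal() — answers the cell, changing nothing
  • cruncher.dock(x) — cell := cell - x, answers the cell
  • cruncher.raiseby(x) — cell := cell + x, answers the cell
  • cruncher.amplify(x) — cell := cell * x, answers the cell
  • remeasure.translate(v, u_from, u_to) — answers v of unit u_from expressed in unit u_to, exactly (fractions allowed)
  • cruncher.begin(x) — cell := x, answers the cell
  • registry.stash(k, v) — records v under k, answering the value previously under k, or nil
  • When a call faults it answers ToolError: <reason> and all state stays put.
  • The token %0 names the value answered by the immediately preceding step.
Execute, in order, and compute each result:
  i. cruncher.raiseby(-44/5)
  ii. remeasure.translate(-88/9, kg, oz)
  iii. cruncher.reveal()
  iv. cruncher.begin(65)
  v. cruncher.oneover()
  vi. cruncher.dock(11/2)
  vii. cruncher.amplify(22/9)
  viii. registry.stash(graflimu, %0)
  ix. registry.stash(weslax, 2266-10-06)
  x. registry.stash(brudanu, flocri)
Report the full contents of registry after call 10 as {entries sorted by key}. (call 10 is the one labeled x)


Answer: {brudanu=flocri, dust=zesti, graflimu=-7843/585, po=stujesmo, weslax=2266-10-06}

Derivation:
==> raiseby(x: -44/5)
<== -44/5
==> translate(v: -88/9, u_from: kg, u_to: oz)
<== -12800000000/37112103
==> reveal()
<== -44/5
==> begin(x: 65)
<== 65
==> oneover()
<== 1/65
==> dock(x: 11/2)
<== -713/130
==> amplify(x: 22/9)
<== -7843/585
==> stash(k: graflimu, v: %0)
<== nil
==> stash(k: weslax, v: 2266-10-06)
<== nil
==> stash(k: brudanu, v: flocri)
<== ju


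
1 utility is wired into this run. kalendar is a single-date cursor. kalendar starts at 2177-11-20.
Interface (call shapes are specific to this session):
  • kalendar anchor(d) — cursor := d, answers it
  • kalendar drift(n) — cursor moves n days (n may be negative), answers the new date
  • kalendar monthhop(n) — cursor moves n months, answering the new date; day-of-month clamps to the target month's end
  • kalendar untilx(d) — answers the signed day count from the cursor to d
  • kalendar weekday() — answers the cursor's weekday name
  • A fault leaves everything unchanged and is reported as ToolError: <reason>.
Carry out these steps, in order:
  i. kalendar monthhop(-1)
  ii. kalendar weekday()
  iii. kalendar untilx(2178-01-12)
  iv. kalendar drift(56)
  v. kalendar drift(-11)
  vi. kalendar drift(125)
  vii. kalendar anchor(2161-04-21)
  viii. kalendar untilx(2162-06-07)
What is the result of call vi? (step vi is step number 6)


>> kalendar monthhop(n='-1')
<< 2177-10-20
>> kalendar weekday()
<< Monday
>> kalendar untilx(d='2178-01-12')
<< 84
>> kalendar drift(n='56')
<< 2177-12-15
>> kalendar drift(n='-11')
<< 2177-12-04
>> kalendar drift(n='125')
<< 2178-04-08
>> kalendar anchor(d='2161-04-21')
<< 2161-04-21
>> kalendar untilx(d='2162-06-07')
<< 412

Answer: 2178-04-08


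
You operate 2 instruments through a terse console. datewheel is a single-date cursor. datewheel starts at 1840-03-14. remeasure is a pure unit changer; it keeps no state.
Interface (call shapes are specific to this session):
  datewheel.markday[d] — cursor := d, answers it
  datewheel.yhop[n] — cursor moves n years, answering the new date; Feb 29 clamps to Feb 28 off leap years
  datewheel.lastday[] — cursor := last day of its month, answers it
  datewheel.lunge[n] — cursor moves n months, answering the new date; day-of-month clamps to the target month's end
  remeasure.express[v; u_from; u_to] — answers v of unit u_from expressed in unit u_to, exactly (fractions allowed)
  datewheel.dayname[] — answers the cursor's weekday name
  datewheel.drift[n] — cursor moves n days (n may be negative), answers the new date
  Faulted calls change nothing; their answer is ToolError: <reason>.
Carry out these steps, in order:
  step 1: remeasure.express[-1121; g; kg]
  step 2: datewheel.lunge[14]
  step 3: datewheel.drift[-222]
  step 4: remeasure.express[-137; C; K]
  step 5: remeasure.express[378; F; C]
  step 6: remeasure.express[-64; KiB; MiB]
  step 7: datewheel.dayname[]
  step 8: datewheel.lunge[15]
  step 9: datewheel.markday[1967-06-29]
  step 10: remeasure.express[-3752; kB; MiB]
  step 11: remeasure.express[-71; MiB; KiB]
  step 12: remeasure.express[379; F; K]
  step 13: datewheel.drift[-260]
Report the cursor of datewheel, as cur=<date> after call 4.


Answer: cur=1840-10-04

Derivation:
// 1. remeasure.express(v→-1121, u_from→g, u_to→kg) == -1121/1000
// 2. datewheel.lunge(n→14) == 1841-05-14
// 3. datewheel.drift(n→-222) == 1840-10-04
// 4. remeasure.express(v→-137, u_from→C, u_to→K) == 2723/20
// 5. remeasure.express(v→378, u_from→F, u_to→C) == 1730/9
// 6. remeasure.express(v→-64, u_from→KiB, u_to→MiB) == -1/16
// 7. datewheel.dayname() == Sunday
// 8. datewheel.lunge(n→15) == 1842-01-04
// 9. datewheel.markday(d→1967-06-29) == 1967-06-29
// 10. remeasure.express(v→-3752, u_from→kB, u_to→MiB) == -58625/16384
// 11. remeasure.express(v→-71, u_from→MiB, u_to→KiB) == -72704
// 12. remeasure.express(v→379, u_from→F, u_to→K) == 83867/180
// 13. datewheel.drift(n→-260) == 1966-10-12


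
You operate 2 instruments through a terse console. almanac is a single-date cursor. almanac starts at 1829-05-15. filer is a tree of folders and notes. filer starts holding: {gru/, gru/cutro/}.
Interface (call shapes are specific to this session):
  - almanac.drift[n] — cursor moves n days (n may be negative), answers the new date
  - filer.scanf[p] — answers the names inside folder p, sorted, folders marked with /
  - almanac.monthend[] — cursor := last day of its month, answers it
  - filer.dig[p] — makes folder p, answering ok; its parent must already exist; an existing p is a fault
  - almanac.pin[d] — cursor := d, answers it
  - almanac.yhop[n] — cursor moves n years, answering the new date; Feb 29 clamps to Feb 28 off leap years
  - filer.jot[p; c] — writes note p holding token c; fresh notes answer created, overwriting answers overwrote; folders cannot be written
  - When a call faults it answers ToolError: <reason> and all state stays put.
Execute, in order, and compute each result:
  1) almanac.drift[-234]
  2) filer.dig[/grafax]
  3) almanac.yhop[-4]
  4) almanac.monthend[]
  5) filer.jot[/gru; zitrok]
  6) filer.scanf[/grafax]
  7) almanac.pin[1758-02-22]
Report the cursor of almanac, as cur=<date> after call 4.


Answer: cur=1824-09-30

Derivation:
==> drift(n→-234)
<== 1828-09-23
==> dig(p→/grafax)
<== ok
==> yhop(n→-4)
<== 1824-09-23
==> monthend()
<== 1824-09-30
==> jot(p→/gru, c→zitrok)
<== ToolError: is a directory
==> scanf(p→/grafax)
<== []
==> pin(d→1758-02-22)
<== 1758-02-22


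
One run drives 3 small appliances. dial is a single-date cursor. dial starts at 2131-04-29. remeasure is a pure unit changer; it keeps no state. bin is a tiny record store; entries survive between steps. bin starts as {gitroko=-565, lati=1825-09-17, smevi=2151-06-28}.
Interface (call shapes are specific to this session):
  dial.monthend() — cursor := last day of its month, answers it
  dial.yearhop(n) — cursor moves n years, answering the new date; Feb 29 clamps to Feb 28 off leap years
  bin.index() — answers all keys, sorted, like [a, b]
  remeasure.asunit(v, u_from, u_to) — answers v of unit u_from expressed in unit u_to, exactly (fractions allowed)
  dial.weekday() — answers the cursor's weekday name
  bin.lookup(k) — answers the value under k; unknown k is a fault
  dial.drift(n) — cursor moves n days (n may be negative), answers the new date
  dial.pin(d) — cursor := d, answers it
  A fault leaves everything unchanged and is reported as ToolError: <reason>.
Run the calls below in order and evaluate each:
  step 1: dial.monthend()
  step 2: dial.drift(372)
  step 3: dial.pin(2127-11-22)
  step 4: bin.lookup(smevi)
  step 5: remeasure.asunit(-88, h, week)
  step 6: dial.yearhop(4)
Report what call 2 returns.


Answer: 2132-05-06

Derivation:
% dial.monthend
= 2131-04-30
% dial.drift 372
= 2132-05-06
% dial.pin 2127-11-22
= 2127-11-22
% bin.lookup smevi
= 2151-06-28
% remeasure.asunit -88 h week
= -11/21
% dial.yearhop 4
= 2131-11-22


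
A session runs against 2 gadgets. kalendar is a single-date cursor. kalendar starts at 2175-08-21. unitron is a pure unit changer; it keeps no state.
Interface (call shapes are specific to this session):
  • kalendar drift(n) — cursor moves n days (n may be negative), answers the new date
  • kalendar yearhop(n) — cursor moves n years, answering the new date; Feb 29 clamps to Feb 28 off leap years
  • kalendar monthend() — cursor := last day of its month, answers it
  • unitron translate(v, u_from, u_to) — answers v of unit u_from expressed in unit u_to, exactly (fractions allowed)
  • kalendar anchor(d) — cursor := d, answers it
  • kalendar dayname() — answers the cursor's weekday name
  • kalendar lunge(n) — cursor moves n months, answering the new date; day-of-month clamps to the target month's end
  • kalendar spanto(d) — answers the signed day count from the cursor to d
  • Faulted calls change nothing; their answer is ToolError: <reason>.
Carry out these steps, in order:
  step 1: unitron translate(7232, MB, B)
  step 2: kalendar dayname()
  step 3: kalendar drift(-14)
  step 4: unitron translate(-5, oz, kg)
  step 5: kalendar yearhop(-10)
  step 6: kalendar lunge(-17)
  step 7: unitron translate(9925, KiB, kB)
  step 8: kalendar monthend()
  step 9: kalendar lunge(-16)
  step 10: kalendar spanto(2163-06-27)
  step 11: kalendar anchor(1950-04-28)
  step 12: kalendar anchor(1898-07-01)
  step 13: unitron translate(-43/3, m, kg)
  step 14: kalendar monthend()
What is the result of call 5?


-> unitron translate(v='7232', u_from='MB', u_to='B')
<- 7232000000
-> kalendar dayname()
<- Monday
-> kalendar drift(n='-14')
<- 2175-08-07
-> unitron translate(v='-5', u_from='oz', u_to='kg')
<- -45359237/320000000
-> kalendar yearhop(n='-10')
<- 2165-08-07
-> kalendar lunge(n='-17')
<- 2164-03-07
-> unitron translate(v='9925', u_from='KiB', u_to='kB')
<- 50816/5
-> kalendar monthend()
<- 2164-03-31
-> kalendar lunge(n='-16')
<- 2162-11-30
-> kalendar spanto(d='2163-06-27')
<- 209
-> kalendar anchor(d='1950-04-28')
<- 1950-04-28
-> kalendar anchor(d='1898-07-01')
<- 1898-07-01
-> unitron translate(v='-43/3', u_from='m', u_to='kg')
<- ToolError: incompatible units
-> kalendar monthend()
<- 1898-07-31

Answer: 2165-08-07


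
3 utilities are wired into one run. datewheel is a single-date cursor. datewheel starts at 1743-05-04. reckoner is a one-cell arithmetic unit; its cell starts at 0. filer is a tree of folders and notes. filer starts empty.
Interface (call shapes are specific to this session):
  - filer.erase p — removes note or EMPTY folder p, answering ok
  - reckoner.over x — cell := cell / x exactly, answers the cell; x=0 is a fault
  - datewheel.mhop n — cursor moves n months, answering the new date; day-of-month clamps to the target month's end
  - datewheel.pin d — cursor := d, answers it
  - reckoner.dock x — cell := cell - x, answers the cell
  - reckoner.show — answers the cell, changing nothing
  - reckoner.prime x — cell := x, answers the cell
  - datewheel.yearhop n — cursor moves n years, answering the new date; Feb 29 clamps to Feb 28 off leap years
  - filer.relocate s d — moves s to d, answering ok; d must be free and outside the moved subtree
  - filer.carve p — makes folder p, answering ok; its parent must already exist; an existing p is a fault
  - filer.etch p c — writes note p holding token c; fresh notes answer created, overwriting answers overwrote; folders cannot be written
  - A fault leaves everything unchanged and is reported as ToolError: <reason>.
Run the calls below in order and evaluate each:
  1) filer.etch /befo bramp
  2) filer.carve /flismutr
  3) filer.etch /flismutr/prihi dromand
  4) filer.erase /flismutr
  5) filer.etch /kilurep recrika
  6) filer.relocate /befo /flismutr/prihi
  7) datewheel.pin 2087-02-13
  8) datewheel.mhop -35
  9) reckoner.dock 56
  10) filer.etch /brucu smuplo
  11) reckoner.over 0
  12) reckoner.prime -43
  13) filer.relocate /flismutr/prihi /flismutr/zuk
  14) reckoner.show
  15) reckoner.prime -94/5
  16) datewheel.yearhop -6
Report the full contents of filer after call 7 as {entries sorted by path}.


Then filer.etch on p: /befo, c: bramp, and observe created.
I try filer.carve on p: /flismutr, and get ok.
I use filer.etch on p: /flismutr/prihi, c: dromand, → created.
Now I run filer.erase on p: /flismutr, giving ToolError: not empty.
I call filer.etch on p: /kilurep, c: recrika, which returns created.
I call filer.relocate on s: /befo, d: /flismutr/prihi: ToolError: exists.
Then datewheel.pin on d: 2087-02-13, yielding 2087-02-13.
I try datewheel.mhop on n: -35, — result: 2084-03-13.
Next I call reckoner.dock on x: 56, → -56.
Then filer.etch on p: /brucu, c: smuplo: created.
I call reckoner.over on x: 0, and observe ToolError: division by zero.
I run reckoner.prime on x: -43, and observe -43.
I run filer.relocate on s: /flismutr/prihi, d: /flismutr/zuk, and get ok.
Using reckoner.show, and see -43.
I invoke reckoner.prime on x: -94/5, yielding -94/5.
I invoke datewheel.yearhop on n: -6, and observe 2078-03-13.

Answer: {befo=bramp, flismutr/, flismutr/prihi=dromand, kilurep=recrika}


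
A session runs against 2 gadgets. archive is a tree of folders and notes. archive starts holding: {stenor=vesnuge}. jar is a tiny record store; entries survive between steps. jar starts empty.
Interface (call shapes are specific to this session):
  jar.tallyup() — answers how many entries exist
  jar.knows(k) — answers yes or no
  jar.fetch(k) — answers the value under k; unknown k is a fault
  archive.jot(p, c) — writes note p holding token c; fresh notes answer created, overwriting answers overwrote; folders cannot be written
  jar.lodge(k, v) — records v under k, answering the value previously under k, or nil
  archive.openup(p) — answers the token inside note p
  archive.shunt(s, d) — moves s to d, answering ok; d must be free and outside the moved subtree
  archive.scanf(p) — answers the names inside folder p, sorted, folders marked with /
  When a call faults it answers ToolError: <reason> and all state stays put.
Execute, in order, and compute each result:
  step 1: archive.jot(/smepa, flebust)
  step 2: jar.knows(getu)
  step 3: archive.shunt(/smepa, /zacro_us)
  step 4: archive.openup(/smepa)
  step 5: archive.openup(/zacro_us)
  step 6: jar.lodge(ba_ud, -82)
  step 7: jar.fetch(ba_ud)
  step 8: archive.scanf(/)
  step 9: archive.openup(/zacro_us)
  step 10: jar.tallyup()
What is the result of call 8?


% jot(p: /smepa, c: flebust) => created
% knows(k: getu) => no
% shunt(s: /smepa, d: /zacro_us) => ok
% openup(p: /smepa) => ToolError: not found
% openup(p: /zacro_us) => flebust
% lodge(k: ba_ud, v: -82) => nil
% fetch(k: ba_ud) => -82
% scanf(p: /) => [stenor, zacro_us]
% openup(p: /zacro_us) => flebust
% tallyup() => 1

Answer: [stenor, zacro_us]


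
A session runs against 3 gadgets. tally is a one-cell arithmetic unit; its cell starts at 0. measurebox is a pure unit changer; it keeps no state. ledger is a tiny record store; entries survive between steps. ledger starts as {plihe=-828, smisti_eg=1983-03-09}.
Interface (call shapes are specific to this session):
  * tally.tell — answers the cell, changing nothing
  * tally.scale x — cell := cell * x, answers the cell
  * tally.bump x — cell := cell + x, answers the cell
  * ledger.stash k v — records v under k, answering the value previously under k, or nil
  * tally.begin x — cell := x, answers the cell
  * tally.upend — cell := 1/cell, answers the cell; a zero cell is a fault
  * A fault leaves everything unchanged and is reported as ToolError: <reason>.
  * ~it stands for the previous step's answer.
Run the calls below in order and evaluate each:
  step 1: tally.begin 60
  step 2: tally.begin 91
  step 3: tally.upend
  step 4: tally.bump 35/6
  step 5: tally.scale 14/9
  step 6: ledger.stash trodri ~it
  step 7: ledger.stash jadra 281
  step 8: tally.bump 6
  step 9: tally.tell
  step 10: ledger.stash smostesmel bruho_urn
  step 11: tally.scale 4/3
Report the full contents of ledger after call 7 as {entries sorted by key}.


Answer: {jadra=281, plihe=-828, smisti_eg=1983-03-09, trodri=3191/351}

Derivation:
Using tally.begin using 60, and see 60.
I use tally.begin using 91, and get 91.
I call tally.upend(), and see 1/91.
Now I run tally.bump using 35/6, and see 3191/546.
I invoke tally.scale using 14/9: 3191/351.
I invoke ledger.stash using trodri, ~it, yielding nil.
Then ledger.stash using jadra, 281, and get nil.
Now I run tally.bump using 6, and see 5297/351.
Using tally.tell, and observe 5297/351.
I invoke ledger.stash using smostesmel, bruho_urn, — result: nil.
Using tally.scale using 4/3, → 21188/1053.


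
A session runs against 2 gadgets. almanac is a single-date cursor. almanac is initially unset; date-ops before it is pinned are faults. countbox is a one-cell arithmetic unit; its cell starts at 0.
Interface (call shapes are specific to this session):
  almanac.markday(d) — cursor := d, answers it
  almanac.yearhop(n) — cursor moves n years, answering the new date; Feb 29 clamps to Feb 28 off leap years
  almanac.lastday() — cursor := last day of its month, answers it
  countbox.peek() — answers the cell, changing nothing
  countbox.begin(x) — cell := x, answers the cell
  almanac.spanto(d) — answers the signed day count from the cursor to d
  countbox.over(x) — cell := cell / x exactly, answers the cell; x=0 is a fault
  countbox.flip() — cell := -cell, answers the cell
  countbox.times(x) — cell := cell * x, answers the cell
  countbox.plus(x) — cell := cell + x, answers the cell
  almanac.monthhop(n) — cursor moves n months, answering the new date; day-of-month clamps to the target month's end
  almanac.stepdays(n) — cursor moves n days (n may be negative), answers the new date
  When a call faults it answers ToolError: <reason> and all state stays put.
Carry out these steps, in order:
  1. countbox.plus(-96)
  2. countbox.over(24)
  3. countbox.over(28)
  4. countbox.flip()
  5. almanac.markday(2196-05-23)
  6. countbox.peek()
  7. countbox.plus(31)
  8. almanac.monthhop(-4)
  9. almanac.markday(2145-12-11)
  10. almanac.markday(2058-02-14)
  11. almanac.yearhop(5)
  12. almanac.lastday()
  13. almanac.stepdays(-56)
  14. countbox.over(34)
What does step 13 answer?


Answer: 2063-01-03

Derivation:
[in] plus x→-96
[out] -96
[in] over x→24
[out] -4
[in] over x→28
[out] -1/7
[in] flip
[out] 1/7
[in] markday d→2196-05-23
[out] 2196-05-23
[in] peek
[out] 1/7
[in] plus x→31
[out] 218/7
[in] monthhop n→-4
[out] 2196-01-23
[in] markday d→2145-12-11
[out] 2145-12-11
[in] markday d→2058-02-14
[out] 2058-02-14
[in] yearhop n→5
[out] 2063-02-14
[in] lastday
[out] 2063-02-28
[in] stepdays n→-56
[out] 2063-01-03
[in] over x→34
[out] 109/119


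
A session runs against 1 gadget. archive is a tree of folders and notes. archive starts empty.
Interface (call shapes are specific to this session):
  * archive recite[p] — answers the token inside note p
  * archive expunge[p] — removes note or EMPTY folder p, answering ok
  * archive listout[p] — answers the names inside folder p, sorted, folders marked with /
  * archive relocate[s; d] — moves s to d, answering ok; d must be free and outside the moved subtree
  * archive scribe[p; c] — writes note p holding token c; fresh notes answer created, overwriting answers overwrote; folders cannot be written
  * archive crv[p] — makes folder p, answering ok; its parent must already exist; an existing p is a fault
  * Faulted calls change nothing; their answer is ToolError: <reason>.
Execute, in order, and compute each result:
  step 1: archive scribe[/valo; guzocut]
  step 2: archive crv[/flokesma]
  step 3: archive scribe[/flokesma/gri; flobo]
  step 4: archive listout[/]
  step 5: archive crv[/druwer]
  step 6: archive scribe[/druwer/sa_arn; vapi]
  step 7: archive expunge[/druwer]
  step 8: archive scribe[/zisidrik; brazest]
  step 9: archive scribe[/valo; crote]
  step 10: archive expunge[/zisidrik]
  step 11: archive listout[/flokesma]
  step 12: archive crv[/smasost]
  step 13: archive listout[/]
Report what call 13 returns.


;; 1. archive scribe(p→/valo, c→guzocut) == created
;; 2. archive crv(p→/flokesma) == ok
;; 3. archive scribe(p→/flokesma/gri, c→flobo) == created
;; 4. archive listout(p→/) == [flokesma/, valo]
;; 5. archive crv(p→/druwer) == ok
;; 6. archive scribe(p→/druwer/sa_arn, c→vapi) == created
;; 7. archive expunge(p→/druwer) == ToolError: not empty
;; 8. archive scribe(p→/zisidrik, c→brazest) == created
;; 9. archive scribe(p→/valo, c→crote) == overwrote
;; 10. archive expunge(p→/zisidrik) == ok
;; 11. archive listout(p→/flokesma) == [gri]
;; 12. archive crv(p→/smasost) == ok
;; 13. archive listout(p→/) == [druwer/, flokesma/, smasost/, valo]

Answer: [druwer/, flokesma/, smasost/, valo]


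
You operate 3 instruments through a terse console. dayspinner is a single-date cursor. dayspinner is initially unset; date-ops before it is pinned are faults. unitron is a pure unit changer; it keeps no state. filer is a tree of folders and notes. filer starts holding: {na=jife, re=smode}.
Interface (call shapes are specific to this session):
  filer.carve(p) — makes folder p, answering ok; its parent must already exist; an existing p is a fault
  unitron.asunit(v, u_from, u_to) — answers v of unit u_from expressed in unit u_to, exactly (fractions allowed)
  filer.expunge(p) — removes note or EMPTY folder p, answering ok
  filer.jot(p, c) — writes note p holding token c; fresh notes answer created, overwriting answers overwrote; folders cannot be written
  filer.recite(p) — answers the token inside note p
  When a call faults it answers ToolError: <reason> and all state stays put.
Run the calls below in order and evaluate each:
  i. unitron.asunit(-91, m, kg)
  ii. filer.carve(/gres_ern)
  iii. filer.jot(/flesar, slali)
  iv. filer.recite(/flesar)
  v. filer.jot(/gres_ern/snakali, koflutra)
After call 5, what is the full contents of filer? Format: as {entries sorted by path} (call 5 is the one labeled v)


Act: unitron.asunit[v: -91; u_from: m; u_to: kg]
Obs: ToolError: incompatible units
Act: filer.carve[p: /gres_ern]
Obs: ok
Act: filer.jot[p: /flesar; c: slali]
Obs: created
Act: filer.recite[p: /flesar]
Obs: slali
Act: filer.jot[p: /gres_ern/snakali; c: koflutra]
Obs: created

Answer: {flesar=slali, gres_ern/, gres_ern/snakali=koflutra, na=jife, re=smode}


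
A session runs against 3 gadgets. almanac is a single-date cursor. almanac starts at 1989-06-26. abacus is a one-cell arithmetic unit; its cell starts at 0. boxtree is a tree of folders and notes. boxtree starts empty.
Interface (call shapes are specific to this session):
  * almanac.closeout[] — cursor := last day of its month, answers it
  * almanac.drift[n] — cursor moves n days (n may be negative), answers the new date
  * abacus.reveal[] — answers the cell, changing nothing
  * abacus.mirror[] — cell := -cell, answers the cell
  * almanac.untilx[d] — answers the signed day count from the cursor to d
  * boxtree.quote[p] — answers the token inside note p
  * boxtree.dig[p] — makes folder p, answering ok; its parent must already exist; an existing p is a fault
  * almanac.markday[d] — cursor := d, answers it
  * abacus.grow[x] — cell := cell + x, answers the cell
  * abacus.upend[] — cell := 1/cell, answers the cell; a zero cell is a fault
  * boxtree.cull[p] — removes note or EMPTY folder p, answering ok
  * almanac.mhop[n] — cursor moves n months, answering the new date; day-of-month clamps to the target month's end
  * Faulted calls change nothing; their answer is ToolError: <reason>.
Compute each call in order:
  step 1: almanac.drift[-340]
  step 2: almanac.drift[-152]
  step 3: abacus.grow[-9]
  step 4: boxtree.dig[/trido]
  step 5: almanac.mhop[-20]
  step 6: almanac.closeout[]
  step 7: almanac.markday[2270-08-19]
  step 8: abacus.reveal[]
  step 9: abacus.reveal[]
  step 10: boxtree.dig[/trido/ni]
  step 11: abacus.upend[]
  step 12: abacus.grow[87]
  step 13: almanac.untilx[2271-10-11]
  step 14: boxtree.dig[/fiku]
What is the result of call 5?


Answer: 1986-06-20

Derivation:
Invoking drift with n='-340', and observe 1988-07-21.
Invoking drift with n='-152', and see 1988-02-20.
Then grow with x='-9', and see -9.
I try dig with p='/trido', and observe ok.
I try mhop with n='-20', — result: 1986-06-20.
Invoking closeout, → 1986-06-30.
I call markday with d='2270-08-19', and see 2270-08-19.
Invoking reveal(), yielding -9.
I try reveal, giving -9.
Invoking dig with p='/trido/ni': ok.
I try upend(), giving -1/9.
Next I call grow with x='87', giving 782/9.
Calling untilx with d='2271-10-11', yielding 418.
I call dig with p='/fiku', and observe ok.


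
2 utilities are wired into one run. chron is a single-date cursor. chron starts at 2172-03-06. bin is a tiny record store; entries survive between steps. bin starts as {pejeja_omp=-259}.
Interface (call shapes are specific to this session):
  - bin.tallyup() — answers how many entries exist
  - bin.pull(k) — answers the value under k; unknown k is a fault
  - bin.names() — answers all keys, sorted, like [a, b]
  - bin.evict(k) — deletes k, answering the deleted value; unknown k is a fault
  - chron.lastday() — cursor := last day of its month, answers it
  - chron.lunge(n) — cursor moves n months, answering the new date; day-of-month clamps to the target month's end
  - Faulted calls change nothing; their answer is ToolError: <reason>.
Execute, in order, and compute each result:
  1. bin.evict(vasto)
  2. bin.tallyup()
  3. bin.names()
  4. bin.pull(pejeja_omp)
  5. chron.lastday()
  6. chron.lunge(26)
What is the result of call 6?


# bin.evict(k: vasto) -> ToolError: no such key vasto
# bin.tallyup() -> 1
# bin.names() -> [pejeja_omp]
# bin.pull(k: pejeja_omp) -> -259
# chron.lastday() -> 2172-03-31
# chron.lunge(n: 26) -> 2174-05-31

Answer: 2174-05-31


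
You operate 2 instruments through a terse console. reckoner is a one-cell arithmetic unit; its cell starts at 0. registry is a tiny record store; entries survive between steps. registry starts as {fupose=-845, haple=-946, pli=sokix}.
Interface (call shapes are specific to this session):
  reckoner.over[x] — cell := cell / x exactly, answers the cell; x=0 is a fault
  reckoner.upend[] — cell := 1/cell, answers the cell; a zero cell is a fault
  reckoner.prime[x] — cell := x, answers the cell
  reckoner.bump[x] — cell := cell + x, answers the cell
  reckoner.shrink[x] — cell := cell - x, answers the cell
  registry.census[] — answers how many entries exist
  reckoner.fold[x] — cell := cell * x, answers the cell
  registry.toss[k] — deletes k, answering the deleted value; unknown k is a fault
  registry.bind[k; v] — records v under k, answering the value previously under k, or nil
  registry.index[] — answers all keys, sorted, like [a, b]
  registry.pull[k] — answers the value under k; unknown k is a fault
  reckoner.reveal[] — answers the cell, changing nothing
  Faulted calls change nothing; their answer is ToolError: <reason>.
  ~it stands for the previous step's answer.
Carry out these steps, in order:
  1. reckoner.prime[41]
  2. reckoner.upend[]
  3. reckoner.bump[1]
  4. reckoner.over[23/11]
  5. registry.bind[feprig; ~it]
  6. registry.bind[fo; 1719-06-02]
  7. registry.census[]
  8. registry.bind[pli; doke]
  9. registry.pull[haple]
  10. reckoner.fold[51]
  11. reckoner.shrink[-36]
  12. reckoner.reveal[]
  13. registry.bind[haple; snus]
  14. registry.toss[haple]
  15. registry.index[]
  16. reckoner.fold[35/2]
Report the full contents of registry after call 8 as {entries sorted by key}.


Answer: {feprig=462/943, fo=1719-06-02, fupose=-845, haple=-946, pli=doke}

Derivation:
·→ reckoner.prime(41)
·← 41
·→ reckoner.upend()
·← 1/41
·→ reckoner.bump(1)
·← 42/41
·→ reckoner.over(23/11)
·← 462/943
·→ registry.bind(feprig, ~it)
·← nil
·→ registry.bind(fo, 1719-06-02)
·← nil
·→ registry.census()
·← 5
·→ registry.bind(pli, doke)
·← sokix
·→ registry.pull(haple)
·← -946
·→ reckoner.fold(51)
·← 23562/943
·→ reckoner.shrink(-36)
·← 57510/943
·→ reckoner.reveal()
·← 57510/943
·→ registry.bind(haple, snus)
·← -946
·→ registry.toss(haple)
·← snus
·→ registry.index()
·← [feprig, fo, fupose, pli]
·→ reckoner.fold(35/2)
·← 1006425/943


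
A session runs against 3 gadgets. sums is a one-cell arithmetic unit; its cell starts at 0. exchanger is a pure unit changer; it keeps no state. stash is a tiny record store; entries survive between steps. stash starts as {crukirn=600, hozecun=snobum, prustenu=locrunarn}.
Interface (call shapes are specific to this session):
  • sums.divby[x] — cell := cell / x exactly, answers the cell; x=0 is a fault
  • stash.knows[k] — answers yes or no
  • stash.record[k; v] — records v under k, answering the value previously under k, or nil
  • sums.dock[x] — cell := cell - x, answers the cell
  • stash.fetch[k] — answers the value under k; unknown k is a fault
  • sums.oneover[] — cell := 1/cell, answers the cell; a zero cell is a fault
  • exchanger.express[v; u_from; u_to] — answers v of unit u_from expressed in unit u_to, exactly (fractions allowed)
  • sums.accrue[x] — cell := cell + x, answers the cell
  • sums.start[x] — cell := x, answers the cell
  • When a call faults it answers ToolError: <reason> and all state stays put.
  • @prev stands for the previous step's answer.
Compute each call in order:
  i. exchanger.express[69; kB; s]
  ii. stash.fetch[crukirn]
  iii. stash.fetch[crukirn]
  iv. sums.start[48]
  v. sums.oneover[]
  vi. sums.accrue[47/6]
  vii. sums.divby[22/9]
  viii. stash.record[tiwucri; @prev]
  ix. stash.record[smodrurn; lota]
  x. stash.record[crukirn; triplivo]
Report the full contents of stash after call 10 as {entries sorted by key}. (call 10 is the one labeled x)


>> exchanger.express(v='69', u_from='kB', u_to='s')
<< ToolError: incompatible units
>> stash.fetch(k='crukirn')
<< 600
>> stash.fetch(k='crukirn')
<< 600
>> sums.start(x='48')
<< 48
>> sums.oneover()
<< 1/48
>> sums.accrue(x='47/6')
<< 377/48
>> sums.divby(x='22/9')
<< 1131/352
>> stash.record(k='tiwucri', v='@prev')
<< nil
>> stash.record(k='smodrurn', v='lota')
<< nil
>> stash.record(k='crukirn', v='triplivo')
<< 600

Answer: {crukirn=triplivo, hozecun=snobum, prustenu=locrunarn, smodrurn=lota, tiwucri=1131/352}


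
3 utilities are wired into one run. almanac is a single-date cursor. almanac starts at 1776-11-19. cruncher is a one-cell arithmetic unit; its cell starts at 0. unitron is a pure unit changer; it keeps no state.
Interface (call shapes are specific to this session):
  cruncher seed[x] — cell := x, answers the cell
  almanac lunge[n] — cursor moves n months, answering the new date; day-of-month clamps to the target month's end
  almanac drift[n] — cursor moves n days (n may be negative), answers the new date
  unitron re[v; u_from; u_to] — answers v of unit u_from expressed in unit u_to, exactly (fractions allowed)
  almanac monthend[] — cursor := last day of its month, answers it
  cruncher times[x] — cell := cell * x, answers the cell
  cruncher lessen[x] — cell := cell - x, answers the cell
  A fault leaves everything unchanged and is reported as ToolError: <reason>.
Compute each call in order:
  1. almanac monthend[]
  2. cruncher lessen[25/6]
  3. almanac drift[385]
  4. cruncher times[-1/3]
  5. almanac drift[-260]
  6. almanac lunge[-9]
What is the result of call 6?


Answer: 1776-07-04

Derivation:
[in] almanac monthend
:: 1776-11-30
[in] cruncher lessen x→25/6
:: -25/6
[in] almanac drift n→385
:: 1777-12-20
[in] cruncher times x→-1/3
:: 25/18
[in] almanac drift n→-260
:: 1777-04-04
[in] almanac lunge n→-9
:: 1776-07-04


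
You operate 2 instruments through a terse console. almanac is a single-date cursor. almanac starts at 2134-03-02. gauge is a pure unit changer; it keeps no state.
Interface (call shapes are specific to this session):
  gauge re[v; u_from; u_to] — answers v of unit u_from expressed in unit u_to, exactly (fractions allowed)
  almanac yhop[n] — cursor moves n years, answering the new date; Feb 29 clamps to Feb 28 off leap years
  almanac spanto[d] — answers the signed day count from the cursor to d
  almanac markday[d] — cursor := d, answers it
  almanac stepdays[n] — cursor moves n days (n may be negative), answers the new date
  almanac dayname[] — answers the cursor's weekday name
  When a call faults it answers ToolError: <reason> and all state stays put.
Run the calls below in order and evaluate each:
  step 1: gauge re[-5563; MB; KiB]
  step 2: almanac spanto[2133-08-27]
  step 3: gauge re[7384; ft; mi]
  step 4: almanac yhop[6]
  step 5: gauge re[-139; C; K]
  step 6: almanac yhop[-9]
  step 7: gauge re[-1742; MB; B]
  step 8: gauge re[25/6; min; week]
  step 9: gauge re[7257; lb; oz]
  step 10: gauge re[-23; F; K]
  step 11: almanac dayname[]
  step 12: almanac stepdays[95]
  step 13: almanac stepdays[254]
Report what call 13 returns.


·→ gauge re(v='-5563', u_from='MB', u_to='KiB')
·← -86921875/16
·→ almanac spanto(d='2133-08-27')
·← -187
·→ gauge re(v='7384', u_from='ft', u_to='mi')
·← 923/660
·→ almanac yhop(n='6')
·← 2140-03-02
·→ gauge re(v='-139', u_from='C', u_to='K')
·← 2683/20
·→ almanac yhop(n='-9')
·← 2131-03-02
·→ gauge re(v='-1742', u_from='MB', u_to='B')
·← -1742000000
·→ gauge re(v='25/6', u_from='min', u_to='week')
·← 5/12096
·→ gauge re(v='7257', u_from='lb', u_to='oz')
·← 116112
·→ gauge re(v='-23', u_from='F', u_to='K')
·← 43667/180
·→ almanac dayname()
·← Friday
·→ almanac stepdays(n='95')
·← 2131-06-05
·→ almanac stepdays(n='254')
·← 2132-02-14

Answer: 2132-02-14
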